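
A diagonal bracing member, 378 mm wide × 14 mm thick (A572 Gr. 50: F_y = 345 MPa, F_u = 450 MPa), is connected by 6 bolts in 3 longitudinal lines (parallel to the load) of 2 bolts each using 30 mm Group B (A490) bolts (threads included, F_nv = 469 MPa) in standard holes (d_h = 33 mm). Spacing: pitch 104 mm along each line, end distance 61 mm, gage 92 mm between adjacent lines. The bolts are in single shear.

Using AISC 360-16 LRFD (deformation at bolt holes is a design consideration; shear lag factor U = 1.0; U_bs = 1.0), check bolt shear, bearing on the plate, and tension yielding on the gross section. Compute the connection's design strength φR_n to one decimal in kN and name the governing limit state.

1491.8 kN (bolt shear governs)

Bolt shear: A_b = π(30)²/4 = 706.86 mm². φR_n = 0.75 × 469 × 706.86 × 6 × 1 = 1491.8 kN.
Bearing (14 mm plate, F_u = 450 MPa): end bolts L_c = 61 − 33/2 = 44.5, R_n = min(1.2×44.5×14×450, 2.4×30×14×450) = 336.42 kN/bolt; interior L_c = 104 − 33 = 71, R_n = 453.6 kN/bolt. φR_n = 0.75 × (3×336.42 + 3×453.6) = 1777.5 kN.
Tension yield (gross): A_g = 378×14 = 5292 mm². φR_n = 0.90 × 345 × 5292 = 1643.2 kN.
Governing: min(1491.8, 1777.5, 1643.2) = 1491.8 kN → bolt shear.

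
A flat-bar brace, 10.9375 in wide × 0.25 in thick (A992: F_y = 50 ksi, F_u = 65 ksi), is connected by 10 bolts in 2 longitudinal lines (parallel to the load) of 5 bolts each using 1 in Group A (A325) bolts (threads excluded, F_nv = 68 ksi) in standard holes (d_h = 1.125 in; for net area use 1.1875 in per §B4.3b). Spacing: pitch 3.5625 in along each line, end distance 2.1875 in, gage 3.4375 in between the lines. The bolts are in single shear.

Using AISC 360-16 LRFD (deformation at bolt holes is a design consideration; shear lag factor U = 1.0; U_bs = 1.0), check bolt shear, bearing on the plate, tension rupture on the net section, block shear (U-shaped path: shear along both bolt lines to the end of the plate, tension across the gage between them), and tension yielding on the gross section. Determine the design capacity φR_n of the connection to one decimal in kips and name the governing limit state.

Bolt shear: A_b = π(1)²/4 = 0.7854 in². φR_n = 0.75 × 68 × 0.7854 × 10 × 1 = 400.6 kips.
Bearing (0.25 in plate, F_u = 65 ksi): end bolts L_c = 2.1875 − 1.125/2 = 1.625, R_n = min(1.2×1.625×0.25×65, 2.4×1×0.25×65) = 31.688 kips/bolt; interior L_c = 3.5625 − 1.125 = 2.4375, R_n = 39 kips/bolt. φR_n = 0.75 × (2×31.688 + 8×39) = 281.5 kips.
Tension rupture (net): A_n = (10.9375 − 2×1.1875)×0.25 = 2.1406 in² (U = 1.0, A_e = A_n). φR_n = 0.75 × 65 × 2.1406 = 104.4 kips.
Block shear: shear path 2×[2.1875+4×3.5625] = 2×16.4375 in, A_gv = 8.2188, A_nv = 2×(16.4375 − 4.5×1.1875)×0.25 = 5.5469 in²; tension across gage: (3.4375 − 1×1.1875)×0.25 = 0.5625 in². R_n = min(0.6×65×5.5469, 0.6×50×8.2188) + 1.0×65×0.5625 = min(216.33, 246.56) + 36.563 = 252.89 kips. φR_n = 0.75 × 252.89 = 189.7 kips.
Tension yield (gross): A_g = 10.9375×0.25 = 2.7344 in². φR_n = 0.90 × 50 × 2.7344 = 123.0 kips.
Governing: min(400.6, 281.5, 104.4, 189.7, 123.0) = 104.4 kips → net-section rupture.

104.4 kips (net-section rupture governs)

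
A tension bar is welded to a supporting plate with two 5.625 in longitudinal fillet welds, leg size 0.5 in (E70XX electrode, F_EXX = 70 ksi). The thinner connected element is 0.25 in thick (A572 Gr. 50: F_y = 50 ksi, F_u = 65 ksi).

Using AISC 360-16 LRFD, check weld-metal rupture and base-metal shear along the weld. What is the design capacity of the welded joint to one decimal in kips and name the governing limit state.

82.3 kips (base-metal shear governs)

Weld metal: throat = 0.707×0.5 = 0.3535 in, L = 2×5.625 = 11.25 in. φR_n = 0.75 × 0.6 × 70 × 0.3535 × 11.25 = 125.3 kips.
Base metal shear (0.25 in plate): yield φR_n = 1.0×0.6×50×0.25×11.25 = 84.4 kips; rupture φR_n = 0.75×0.6×65×0.25×11.25 = 82.3 kips; take 82.3 kips (rupture).
Governing: min(125.3, 82.3) = 82.3 kips → base-metal shear.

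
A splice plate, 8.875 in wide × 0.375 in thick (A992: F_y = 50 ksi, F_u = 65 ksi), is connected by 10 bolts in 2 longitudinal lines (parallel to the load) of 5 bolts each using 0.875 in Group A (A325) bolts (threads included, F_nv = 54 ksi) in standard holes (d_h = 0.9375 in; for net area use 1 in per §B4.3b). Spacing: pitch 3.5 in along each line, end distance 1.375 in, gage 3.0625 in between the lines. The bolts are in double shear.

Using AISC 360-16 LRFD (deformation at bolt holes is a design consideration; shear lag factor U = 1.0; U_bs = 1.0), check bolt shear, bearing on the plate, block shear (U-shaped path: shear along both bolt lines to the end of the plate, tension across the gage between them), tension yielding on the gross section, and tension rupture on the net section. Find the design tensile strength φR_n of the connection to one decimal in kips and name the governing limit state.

Bolt shear: A_b = π(0.875)²/4 = 0.60132 in². φR_n = 0.75 × 54 × 0.60132 × 10 × 2 = 487.1 kips.
Bearing (0.375 in plate, F_u = 65 ksi): end bolts L_c = 1.375 − 0.9375/2 = 0.90625, R_n = min(1.2×0.90625×0.375×65, 2.4×0.875×0.375×65) = 26.508 kips/bolt; interior L_c = 3.5 − 0.9375 = 2.5625, R_n = 51.188 kips/bolt. φR_n = 0.75 × (2×26.508 + 8×51.188) = 346.9 kips.
Block shear: shear path 2×[1.375+4×3.5] = 2×15.375 in, A_gv = 11.531, A_nv = 2×(15.375 − 4.5×1)×0.375 = 8.1563 in²; tension across gage: (3.0625 − 1×1)×0.375 = 0.77344 in². R_n = min(0.6×65×8.1563, 0.6×50×11.531) + 1.0×65×0.77344 = min(318.1, 345.93) + 50.274 = 368.37 kips. φR_n = 0.75 × 368.37 = 276.3 kips.
Tension yield (gross): A_g = 8.875×0.375 = 3.3281 in². φR_n = 0.90 × 50 × 3.3281 = 149.8 kips.
Tension rupture (net): A_n = (8.875 − 2×1)×0.375 = 2.5781 in² (U = 1.0, A_e = A_n). φR_n = 0.75 × 65 × 2.5781 = 125.7 kips.
Governing: min(487.1, 346.9, 276.3, 149.8, 125.7) = 125.7 kips → net-section rupture.

125.7 kips (net-section rupture governs)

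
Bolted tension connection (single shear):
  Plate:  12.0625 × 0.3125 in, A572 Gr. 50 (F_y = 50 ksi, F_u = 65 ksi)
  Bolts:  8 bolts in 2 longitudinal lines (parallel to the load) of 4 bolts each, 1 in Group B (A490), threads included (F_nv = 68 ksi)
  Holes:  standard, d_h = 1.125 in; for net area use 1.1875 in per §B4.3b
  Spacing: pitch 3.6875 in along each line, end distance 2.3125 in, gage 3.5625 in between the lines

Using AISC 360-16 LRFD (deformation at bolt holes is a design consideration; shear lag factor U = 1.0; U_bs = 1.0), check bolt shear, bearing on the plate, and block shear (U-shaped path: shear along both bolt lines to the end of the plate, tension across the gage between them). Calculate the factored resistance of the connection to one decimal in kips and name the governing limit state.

Bolt shear: A_b = π(1)²/4 = 0.7854 in². φR_n = 0.75 × 68 × 0.7854 × 8 × 1 = 320.4 kips.
Bearing (0.3125 in plate, F_u = 65 ksi): end bolts L_c = 2.3125 − 1.125/2 = 1.75, R_n = min(1.2×1.75×0.3125×65, 2.4×1×0.3125×65) = 42.656 kips/bolt; interior L_c = 3.6875 − 1.125 = 2.5625, R_n = 48.75 kips/bolt. φR_n = 0.75 × (2×42.656 + 6×48.75) = 283.4 kips.
Block shear: shear path 2×[2.3125+3×3.6875] = 2×13.375 in, A_gv = 8.3594, A_nv = 2×(13.375 − 3.5×1.1875)×0.3125 = 5.7617 in²; tension across gage: (3.5625 − 1×1.1875)×0.3125 = 0.74219 in². R_n = min(0.6×65×5.7617, 0.6×50×8.3594) + 1.0×65×0.74219 = min(224.71, 250.78) + 48.242 = 272.95 kips. φR_n = 0.75 × 272.95 = 204.7 kips.
Governing: min(320.4, 283.4, 204.7) = 204.7 kips → block shear.

204.7 kips (block shear governs)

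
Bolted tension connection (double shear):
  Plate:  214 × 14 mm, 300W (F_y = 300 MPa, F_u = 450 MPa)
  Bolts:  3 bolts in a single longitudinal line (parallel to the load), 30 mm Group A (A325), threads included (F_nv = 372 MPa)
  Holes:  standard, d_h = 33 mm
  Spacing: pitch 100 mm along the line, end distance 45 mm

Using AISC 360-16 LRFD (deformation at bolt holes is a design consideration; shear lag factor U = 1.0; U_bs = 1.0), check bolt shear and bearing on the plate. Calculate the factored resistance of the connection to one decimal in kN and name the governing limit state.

Bolt shear: A_b = π(30)²/4 = 706.86 mm². φR_n = 0.75 × 372 × 706.86 × 3 × 2 = 1183.3 kN.
Bearing (14 mm plate, F_u = 450 MPa): end bolts L_c = 45 − 33/2 = 28.5, R_n = min(1.2×28.5×14×450, 2.4×30×14×450) = 215.46 kN/bolt; interior L_c = 100 − 33 = 67, R_n = 453.6 kN/bolt. φR_n = 0.75 × (1×215.46 + 2×453.6) = 842.0 kN.
Governing: min(1183.3, 842.0) = 842.0 kN → bearing.

842.0 kN (bearing governs)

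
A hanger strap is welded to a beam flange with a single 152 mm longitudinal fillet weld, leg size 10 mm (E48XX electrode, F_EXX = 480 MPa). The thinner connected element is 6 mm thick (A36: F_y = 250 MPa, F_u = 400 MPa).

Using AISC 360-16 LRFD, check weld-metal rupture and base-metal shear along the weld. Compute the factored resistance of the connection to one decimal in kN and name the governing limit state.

Weld metal: throat = 0.707×10 = 7.07 mm, L = 152 mm. φR_n = 0.75 × 0.6 × 480 × 7.07 × 152 = 232.1 kN.
Base metal shear (6 mm plate): yield φR_n = 1.0×0.6×250×6×152 = 136.8 kN; rupture φR_n = 0.75×0.6×400×6×152 = 164.2 kN; take 136.8 kN (yield).
Governing: min(232.1, 136.8) = 136.8 kN → base-metal shear.

136.8 kN (base-metal shear governs)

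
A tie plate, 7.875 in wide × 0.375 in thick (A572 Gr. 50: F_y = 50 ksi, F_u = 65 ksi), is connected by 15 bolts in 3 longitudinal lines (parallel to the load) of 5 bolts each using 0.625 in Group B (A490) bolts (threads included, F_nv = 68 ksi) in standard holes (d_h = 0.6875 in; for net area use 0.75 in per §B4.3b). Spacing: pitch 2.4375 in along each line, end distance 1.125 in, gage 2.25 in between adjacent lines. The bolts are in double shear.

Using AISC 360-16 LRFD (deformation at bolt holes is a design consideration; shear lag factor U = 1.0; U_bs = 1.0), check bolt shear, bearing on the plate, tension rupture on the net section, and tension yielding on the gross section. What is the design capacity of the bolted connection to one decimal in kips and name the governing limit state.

Bolt shear: A_b = π(0.625)²/4 = 0.3068 in². φR_n = 0.75 × 68 × 0.3068 × 15 × 2 = 469.4 kips.
Bearing (0.375 in plate, F_u = 65 ksi): end bolts L_c = 1.125 − 0.6875/2 = 0.78125, R_n = min(1.2×0.78125×0.375×65, 2.4×0.625×0.375×65) = 22.852 kips/bolt; interior L_c = 2.4375 − 0.6875 = 1.75, R_n = 36.563 kips/bolt. φR_n = 0.75 × (3×22.852 + 12×36.563) = 380.5 kips.
Tension rupture (net): A_n = (7.875 − 3×0.75)×0.375 = 2.1094 in² (U = 1.0, A_e = A_n). φR_n = 0.75 × 65 × 2.1094 = 102.8 kips.
Tension yield (gross): A_g = 7.875×0.375 = 2.9531 in². φR_n = 0.90 × 50 × 2.9531 = 132.9 kips.
Governing: min(469.4, 380.5, 102.8, 132.9) = 102.8 kips → net-section rupture.

102.8 kips (net-section rupture governs)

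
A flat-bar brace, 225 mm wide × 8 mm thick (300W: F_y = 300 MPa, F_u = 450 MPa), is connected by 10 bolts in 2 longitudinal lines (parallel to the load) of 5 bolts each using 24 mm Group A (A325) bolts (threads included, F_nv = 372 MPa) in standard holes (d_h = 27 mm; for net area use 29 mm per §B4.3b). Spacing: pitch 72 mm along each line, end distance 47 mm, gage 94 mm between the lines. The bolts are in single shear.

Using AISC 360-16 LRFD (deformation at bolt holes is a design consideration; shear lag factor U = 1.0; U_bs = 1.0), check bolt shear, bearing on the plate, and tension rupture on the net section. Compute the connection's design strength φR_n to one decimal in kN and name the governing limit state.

450.9 kN (net-section rupture governs)

Bolt shear: A_b = π(24)²/4 = 452.39 mm². φR_n = 0.75 × 372 × 452.39 × 10 × 1 = 1262.2 kN.
Bearing (8 mm plate, F_u = 450 MPa): end bolts L_c = 47 − 27/2 = 33.5, R_n = min(1.2×33.5×8×450, 2.4×24×8×450) = 144.72 kN/bolt; interior L_c = 72 − 27 = 45, R_n = 194.4 kN/bolt. φR_n = 0.75 × (2×144.72 + 8×194.4) = 1383.5 kN.
Tension rupture (net): A_n = (225 − 2×29)×8 = 1336 mm² (U = 1.0, A_e = A_n). φR_n = 0.75 × 450 × 1336 = 450.9 kN.
Governing: min(1262.2, 1383.5, 450.9) = 450.9 kN → net-section rupture.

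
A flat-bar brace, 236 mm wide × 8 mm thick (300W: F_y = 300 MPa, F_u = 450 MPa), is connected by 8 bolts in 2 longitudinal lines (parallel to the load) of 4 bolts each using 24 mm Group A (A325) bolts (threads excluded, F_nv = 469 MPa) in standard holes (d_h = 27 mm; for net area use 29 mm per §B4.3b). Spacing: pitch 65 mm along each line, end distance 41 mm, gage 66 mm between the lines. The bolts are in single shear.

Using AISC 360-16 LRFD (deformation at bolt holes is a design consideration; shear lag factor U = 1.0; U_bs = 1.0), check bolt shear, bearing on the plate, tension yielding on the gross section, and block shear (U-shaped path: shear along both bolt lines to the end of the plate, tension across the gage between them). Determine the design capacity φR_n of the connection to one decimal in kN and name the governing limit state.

509.8 kN (gross-section yield governs)

Bolt shear: A_b = π(24)²/4 = 452.39 mm². φR_n = 0.75 × 469 × 452.39 × 8 × 1 = 1273.0 kN.
Bearing (8 mm plate, F_u = 450 MPa): end bolts L_c = 41 − 27/2 = 27.5, R_n = min(1.2×27.5×8×450, 2.4×24×8×450) = 118.8 kN/bolt; interior L_c = 65 − 27 = 38, R_n = 164.16 kN/bolt. φR_n = 0.75 × (2×118.8 + 6×164.16) = 916.9 kN.
Tension yield (gross): A_g = 236×8 = 1888 mm². φR_n = 0.90 × 300 × 1888 = 509.8 kN.
Block shear: shear path 2×[41+3×65] = 2×236 mm, A_gv = 3776, A_nv = 2×(236 − 3.5×29)×8 = 2152 mm²; tension across gage: (66 − 1×29)×8 = 296 mm². R_n = min(0.6×450×2152, 0.6×300×3776) + 1.0×450×296 = min(581.04, 679.68) + 133.2 = 714.24 kN. φR_n = 0.75 × 714.24 = 535.7 kN.
Governing: min(1273.0, 916.9, 509.8, 535.7) = 509.8 kN → gross-section yield.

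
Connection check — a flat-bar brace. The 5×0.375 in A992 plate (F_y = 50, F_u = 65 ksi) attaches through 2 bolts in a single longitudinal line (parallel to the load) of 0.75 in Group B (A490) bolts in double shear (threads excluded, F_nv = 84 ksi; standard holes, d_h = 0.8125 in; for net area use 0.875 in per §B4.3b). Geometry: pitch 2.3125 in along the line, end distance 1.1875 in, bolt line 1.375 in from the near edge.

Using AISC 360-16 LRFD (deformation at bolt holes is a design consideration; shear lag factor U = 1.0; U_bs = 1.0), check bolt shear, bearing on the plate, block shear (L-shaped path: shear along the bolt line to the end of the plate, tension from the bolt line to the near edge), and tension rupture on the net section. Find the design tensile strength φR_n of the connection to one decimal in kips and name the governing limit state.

41.1 kips (block shear governs)

Bolt shear: A_b = π(0.75)²/4 = 0.44179 in². φR_n = 0.75 × 84 × 0.44179 × 2 × 2 = 111.3 kips.
Bearing (0.375 in plate, F_u = 65 ksi): end bolts L_c = 1.1875 − 0.8125/2 = 0.78125, R_n = min(1.2×0.78125×0.375×65, 2.4×0.75×0.375×65) = 22.852 kips/bolt; interior L_c = 2.3125 − 0.8125 = 1.5, R_n = 43.875 kips/bolt. φR_n = 0.75 × (1×22.852 + 1×43.875) = 50.0 kips.
Block shear: shear path 1×[1.1875+1×2.3125] = 1×3.5 in, A_gv = 1.3125, A_nv = 1×(3.5 − 1.5×0.875)×0.375 = 0.82031 in²; tension to near edge: (1.375 − 0.5×0.875)×0.375 = 0.35156 in². R_n = min(0.6×65×0.82031, 0.6×50×1.3125) + 1.0×65×0.35156 = min(31.992, 39.375) + 22.851 = 54.843 kips. φR_n = 0.75 × 54.843 = 41.1 kips.
Tension rupture (net): A_n = (5 − 1×0.875)×0.375 = 1.5469 in² (U = 1.0, A_e = A_n). φR_n = 0.75 × 65 × 1.5469 = 75.4 kips.
Governing: min(111.3, 50.0, 41.1, 75.4) = 41.1 kips → block shear.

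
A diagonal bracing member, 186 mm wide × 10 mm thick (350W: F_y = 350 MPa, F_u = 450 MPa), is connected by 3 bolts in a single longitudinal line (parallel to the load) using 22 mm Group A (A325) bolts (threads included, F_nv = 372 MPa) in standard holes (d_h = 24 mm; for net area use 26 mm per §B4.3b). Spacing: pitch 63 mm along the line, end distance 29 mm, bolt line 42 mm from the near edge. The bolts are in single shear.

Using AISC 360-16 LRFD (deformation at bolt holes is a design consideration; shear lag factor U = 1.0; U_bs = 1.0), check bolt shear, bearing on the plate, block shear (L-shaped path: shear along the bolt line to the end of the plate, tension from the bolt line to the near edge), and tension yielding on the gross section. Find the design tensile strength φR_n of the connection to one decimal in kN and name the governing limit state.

Bolt shear: A_b = π(22)²/4 = 380.13 mm². φR_n = 0.75 × 372 × 380.13 × 3 × 1 = 318.2 kN.
Bearing (10 mm plate, F_u = 450 MPa): end bolts L_c = 29 − 24/2 = 17, R_n = min(1.2×17×10×450, 2.4×22×10×450) = 91.8 kN/bolt; interior L_c = 63 − 24 = 39, R_n = 210.6 kN/bolt. φR_n = 0.75 × (1×91.8 + 2×210.6) = 384.8 kN.
Block shear: shear path 1×[29+2×63] = 1×155 mm, A_gv = 1550, A_nv = 1×(155 − 2.5×26)×10 = 900 mm²; tension to near edge: (42 − 0.5×26)×10 = 290 mm². R_n = min(0.6×450×900, 0.6×350×1550) + 1.0×450×290 = min(243, 325.5) + 130.5 = 373.5 kN. φR_n = 0.75 × 373.5 = 280.1 kN.
Tension yield (gross): A_g = 186×10 = 1860 mm². φR_n = 0.90 × 350 × 1860 = 585.9 kN.
Governing: min(318.2, 384.8, 280.1, 585.9) = 280.1 kN → block shear.

280.1 kN (block shear governs)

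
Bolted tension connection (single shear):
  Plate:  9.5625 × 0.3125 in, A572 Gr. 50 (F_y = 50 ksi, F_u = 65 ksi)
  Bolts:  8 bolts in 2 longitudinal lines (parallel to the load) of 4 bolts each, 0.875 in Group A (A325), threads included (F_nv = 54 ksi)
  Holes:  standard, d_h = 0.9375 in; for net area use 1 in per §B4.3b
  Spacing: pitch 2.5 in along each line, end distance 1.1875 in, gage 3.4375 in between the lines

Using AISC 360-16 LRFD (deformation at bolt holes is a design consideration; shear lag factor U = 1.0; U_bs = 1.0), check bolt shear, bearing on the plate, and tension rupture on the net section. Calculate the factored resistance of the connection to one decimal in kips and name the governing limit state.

Bolt shear: A_b = π(0.875)²/4 = 0.60132 in². φR_n = 0.75 × 54 × 0.60132 × 8 × 1 = 194.8 kips.
Bearing (0.3125 in plate, F_u = 65 ksi): end bolts L_c = 1.1875 − 0.9375/2 = 0.71875, R_n = min(1.2×0.71875×0.3125×65, 2.4×0.875×0.3125×65) = 17.52 kips/bolt; interior L_c = 2.5 − 0.9375 = 1.5625, R_n = 38.086 kips/bolt. φR_n = 0.75 × (2×17.52 + 6×38.086) = 197.7 kips.
Tension rupture (net): A_n = (9.5625 − 2×1)×0.3125 = 2.3633 in² (U = 1.0, A_e = A_n). φR_n = 0.75 × 65 × 2.3633 = 115.2 kips.
Governing: min(194.8, 197.7, 115.2) = 115.2 kips → net-section rupture.

115.2 kips (net-section rupture governs)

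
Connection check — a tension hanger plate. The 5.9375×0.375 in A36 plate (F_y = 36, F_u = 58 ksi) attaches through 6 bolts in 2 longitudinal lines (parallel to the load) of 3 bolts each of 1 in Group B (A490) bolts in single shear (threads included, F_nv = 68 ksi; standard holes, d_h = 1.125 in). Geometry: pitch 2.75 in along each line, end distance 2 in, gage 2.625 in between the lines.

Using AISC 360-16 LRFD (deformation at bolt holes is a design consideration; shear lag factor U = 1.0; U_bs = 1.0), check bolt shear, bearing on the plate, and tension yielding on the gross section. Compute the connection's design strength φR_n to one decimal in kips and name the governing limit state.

72.1 kips (gross-section yield governs)

Bolt shear: A_b = π(1)²/4 = 0.7854 in². φR_n = 0.75 × 68 × 0.7854 × 6 × 1 = 240.3 kips.
Bearing (0.375 in plate, F_u = 58 ksi): end bolts L_c = 2 − 1.125/2 = 1.4375, R_n = min(1.2×1.4375×0.375×58, 2.4×1×0.375×58) = 37.519 kips/bolt; interior L_c = 2.75 − 1.125 = 1.625, R_n = 42.413 kips/bolt. φR_n = 0.75 × (2×37.519 + 4×42.413) = 183.5 kips.
Tension yield (gross): A_g = 5.9375×0.375 = 2.2266 in². φR_n = 0.90 × 36 × 2.2266 = 72.1 kips.
Governing: min(240.3, 183.5, 72.1) = 72.1 kips → gross-section yield.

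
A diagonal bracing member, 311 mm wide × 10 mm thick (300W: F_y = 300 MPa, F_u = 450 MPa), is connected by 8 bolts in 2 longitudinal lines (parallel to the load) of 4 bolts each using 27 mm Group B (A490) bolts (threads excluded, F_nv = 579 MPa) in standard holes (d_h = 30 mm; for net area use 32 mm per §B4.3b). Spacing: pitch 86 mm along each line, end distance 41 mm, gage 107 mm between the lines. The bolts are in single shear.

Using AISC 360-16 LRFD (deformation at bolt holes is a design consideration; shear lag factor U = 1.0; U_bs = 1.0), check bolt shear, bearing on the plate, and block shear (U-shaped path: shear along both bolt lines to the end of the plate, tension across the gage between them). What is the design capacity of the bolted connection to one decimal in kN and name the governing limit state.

1010.5 kN (block shear governs)

Bolt shear: A_b = π(27)²/4 = 572.56 mm². φR_n = 0.75 × 579 × 572.56 × 8 × 1 = 1989.1 kN.
Bearing (10 mm plate, F_u = 450 MPa): end bolts L_c = 41 − 30/2 = 26, R_n = min(1.2×26×10×450, 2.4×27×10×450) = 140.4 kN/bolt; interior L_c = 86 − 30 = 56, R_n = 291.6 kN/bolt. φR_n = 0.75 × (2×140.4 + 6×291.6) = 1522.8 kN.
Block shear: shear path 2×[41+3×86] = 2×299 mm, A_gv = 5980, A_nv = 2×(299 − 3.5×32)×10 = 3740 mm²; tension across gage: (107 − 1×32)×10 = 750 mm². R_n = min(0.6×450×3740, 0.6×300×5980) + 1.0×450×750 = min(1009.8, 1076.4) + 337.5 = 1347.3 kN. φR_n = 0.75 × 1347.3 = 1010.5 kN.
Governing: min(1989.1, 1522.8, 1010.5) = 1010.5 kN → block shear.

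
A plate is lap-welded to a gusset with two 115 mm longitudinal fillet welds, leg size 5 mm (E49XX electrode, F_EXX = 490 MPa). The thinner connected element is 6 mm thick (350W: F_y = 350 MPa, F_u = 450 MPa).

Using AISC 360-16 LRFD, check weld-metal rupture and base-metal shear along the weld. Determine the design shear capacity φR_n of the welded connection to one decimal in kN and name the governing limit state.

179.3 kN (weld metal governs)

Weld metal: throat = 0.707×5 = 3.535 mm, L = 2×115 = 230 mm. φR_n = 0.75 × 0.6 × 490 × 3.535 × 230 = 179.3 kN.
Base metal shear (6 mm plate): yield φR_n = 1.0×0.6×350×6×230 = 289.8 kN; rupture φR_n = 0.75×0.6×450×6×230 = 279.5 kN; take 279.5 kN (rupture).
Governing: min(179.3, 279.5) = 179.3 kN → weld metal.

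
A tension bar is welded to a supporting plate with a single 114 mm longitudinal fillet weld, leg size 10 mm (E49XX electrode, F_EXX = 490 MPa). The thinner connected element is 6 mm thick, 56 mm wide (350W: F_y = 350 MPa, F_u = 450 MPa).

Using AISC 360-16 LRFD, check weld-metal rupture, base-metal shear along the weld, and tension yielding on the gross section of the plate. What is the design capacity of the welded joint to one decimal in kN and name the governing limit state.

Weld metal: throat = 0.707×10 = 7.07 mm, L = 114 mm. φR_n = 0.75 × 0.6 × 490 × 7.07 × 114 = 177.7 kN.
Base metal shear (6 mm plate): yield φR_n = 1.0×0.6×350×6×114 = 143.6 kN; rupture φR_n = 0.75×0.6×450×6×114 = 138.5 kN; take 138.5 kN (rupture).
Tension yield (gross): A_g = 56×6 = 336 mm². φR_n = 0.90 × 350 × 336 = 105.8 kN.
Governing: min(177.7, 138.5, 105.8) = 105.8 kN → gross-section yield.

105.8 kN (gross-section yield governs)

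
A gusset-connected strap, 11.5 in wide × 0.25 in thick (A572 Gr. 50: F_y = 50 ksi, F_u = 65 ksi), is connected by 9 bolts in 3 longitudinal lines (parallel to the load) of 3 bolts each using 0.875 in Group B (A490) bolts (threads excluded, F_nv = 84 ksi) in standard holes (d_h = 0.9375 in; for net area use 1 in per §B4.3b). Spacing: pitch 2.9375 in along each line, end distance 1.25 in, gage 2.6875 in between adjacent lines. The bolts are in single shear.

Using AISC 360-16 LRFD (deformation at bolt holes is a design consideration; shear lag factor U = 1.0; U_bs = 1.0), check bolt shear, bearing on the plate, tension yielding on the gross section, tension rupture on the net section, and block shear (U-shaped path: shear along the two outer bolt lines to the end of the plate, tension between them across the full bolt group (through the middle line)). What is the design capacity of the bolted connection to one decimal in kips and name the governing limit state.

103.6 kips (net-section rupture governs)

Bolt shear: A_b = π(0.875)²/4 = 0.60132 in². φR_n = 0.75 × 84 × 0.60132 × 9 × 1 = 340.9 kips.
Bearing (0.25 in plate, F_u = 65 ksi): end bolts L_c = 1.25 − 0.9375/2 = 0.78125, R_n = min(1.2×0.78125×0.25×65, 2.4×0.875×0.25×65) = 15.234 kips/bolt; interior L_c = 2.9375 − 0.9375 = 2, R_n = 34.125 kips/bolt. φR_n = 0.75 × (3×15.234 + 6×34.125) = 187.8 kips.
Tension yield (gross): A_g = 11.5×0.25 = 2.875 in². φR_n = 0.90 × 50 × 2.875 = 129.4 kips.
Tension rupture (net): A_n = (11.5 − 3×1)×0.25 = 2.125 in² (U = 1.0, A_e = A_n). φR_n = 0.75 × 65 × 2.125 = 103.6 kips.
Block shear: shear path 2×[1.25+2×2.9375] = 2×7.125 in, A_gv = 3.5625, A_nv = 2×(7.125 − 2.5×1)×0.25 = 2.3125 in²; tension across gage: (5.375 − 2×1)×0.25 = 0.84375 in². R_n = min(0.6×65×2.3125, 0.6×50×3.5625) + 1.0×65×0.84375 = min(90.188, 106.88) + 54.844 = 145.03 kips. φR_n = 0.75 × 145.03 = 108.8 kips.
Governing: min(340.9, 187.8, 129.4, 103.6, 108.8) = 103.6 kips → net-section rupture.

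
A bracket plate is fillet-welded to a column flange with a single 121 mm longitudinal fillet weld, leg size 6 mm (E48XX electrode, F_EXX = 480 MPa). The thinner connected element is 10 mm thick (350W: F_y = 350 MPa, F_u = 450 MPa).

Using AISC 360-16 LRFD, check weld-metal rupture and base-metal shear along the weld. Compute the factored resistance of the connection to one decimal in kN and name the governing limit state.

110.9 kN (weld metal governs)

Weld metal: throat = 0.707×6 = 4.242 mm, L = 121 mm. φR_n = 0.75 × 0.6 × 480 × 4.242 × 121 = 110.9 kN.
Base metal shear (10 mm plate): yield φR_n = 1.0×0.6×350×10×121 = 254.1 kN; rupture φR_n = 0.75×0.6×450×10×121 = 245.0 kN; take 245.0 kN (rupture).
Governing: min(110.9, 245.0) = 110.9 kN → weld metal.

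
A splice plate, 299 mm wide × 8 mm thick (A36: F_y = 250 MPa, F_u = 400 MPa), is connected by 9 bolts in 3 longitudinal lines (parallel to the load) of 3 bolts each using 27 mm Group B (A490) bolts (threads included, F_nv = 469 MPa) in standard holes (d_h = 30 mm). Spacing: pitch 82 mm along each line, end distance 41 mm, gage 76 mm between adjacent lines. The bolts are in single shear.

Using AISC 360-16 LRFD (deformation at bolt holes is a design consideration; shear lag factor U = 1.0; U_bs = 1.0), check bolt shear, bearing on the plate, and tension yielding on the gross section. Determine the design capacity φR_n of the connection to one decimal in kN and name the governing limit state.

Bolt shear: A_b = π(27)²/4 = 572.56 mm². φR_n = 0.75 × 469 × 572.56 × 9 × 1 = 1812.6 kN.
Bearing (8 mm plate, F_u = 400 MPa): end bolts L_c = 41 − 30/2 = 26, R_n = min(1.2×26×8×400, 2.4×27×8×400) = 99.84 kN/bolt; interior L_c = 82 − 30 = 52, R_n = 199.68 kN/bolt. φR_n = 0.75 × (3×99.84 + 6×199.68) = 1123.2 kN.
Tension yield (gross): A_g = 299×8 = 2392 mm². φR_n = 0.90 × 250 × 2392 = 538.2 kN.
Governing: min(1812.6, 1123.2, 538.2) = 538.2 kN → gross-section yield.

538.2 kN (gross-section yield governs)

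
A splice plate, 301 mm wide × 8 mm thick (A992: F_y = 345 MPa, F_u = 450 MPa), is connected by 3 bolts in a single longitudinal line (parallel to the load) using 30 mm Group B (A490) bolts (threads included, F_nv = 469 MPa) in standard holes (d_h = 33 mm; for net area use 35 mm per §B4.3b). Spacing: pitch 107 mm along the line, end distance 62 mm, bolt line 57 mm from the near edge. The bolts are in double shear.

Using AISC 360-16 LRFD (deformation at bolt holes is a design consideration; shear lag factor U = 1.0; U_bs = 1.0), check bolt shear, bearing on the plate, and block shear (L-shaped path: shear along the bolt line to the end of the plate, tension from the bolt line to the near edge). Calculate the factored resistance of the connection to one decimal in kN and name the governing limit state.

412.0 kN (block shear governs)

Bolt shear: A_b = π(30)²/4 = 706.86 mm². φR_n = 0.75 × 469 × 706.86 × 3 × 2 = 1491.8 kN.
Bearing (8 mm plate, F_u = 450 MPa): end bolts L_c = 62 − 33/2 = 45.5, R_n = min(1.2×45.5×8×450, 2.4×30×8×450) = 196.56 kN/bolt; interior L_c = 107 − 33 = 74, R_n = 259.2 kN/bolt. φR_n = 0.75 × (1×196.56 + 2×259.2) = 536.2 kN.
Block shear: shear path 1×[62+2×107] = 1×276 mm, A_gv = 2208, A_nv = 1×(276 − 2.5×35)×8 = 1508 mm²; tension to near edge: (57 − 0.5×35)×8 = 316 mm². R_n = min(0.6×450×1508, 0.6×345×2208) + 1.0×450×316 = min(407.16, 457.06) + 142.2 = 549.36 kN. φR_n = 0.75 × 549.36 = 412.0 kN.
Governing: min(1491.8, 536.2, 412.0) = 412.0 kN → block shear.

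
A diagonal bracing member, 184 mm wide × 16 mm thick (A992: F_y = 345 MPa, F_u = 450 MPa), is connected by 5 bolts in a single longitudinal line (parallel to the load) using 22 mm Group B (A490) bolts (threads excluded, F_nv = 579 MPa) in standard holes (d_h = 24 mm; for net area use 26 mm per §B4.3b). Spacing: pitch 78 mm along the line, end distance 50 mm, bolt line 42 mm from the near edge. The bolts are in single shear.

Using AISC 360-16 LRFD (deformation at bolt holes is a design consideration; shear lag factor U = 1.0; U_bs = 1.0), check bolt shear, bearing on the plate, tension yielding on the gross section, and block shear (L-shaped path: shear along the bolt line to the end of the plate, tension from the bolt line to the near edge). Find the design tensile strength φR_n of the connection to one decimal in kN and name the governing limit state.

Bolt shear: A_b = π(22)²/4 = 380.13 mm². φR_n = 0.75 × 579 × 380.13 × 5 × 1 = 825.4 kN.
Bearing (16 mm plate, F_u = 450 MPa): end bolts L_c = 50 − 24/2 = 38, R_n = min(1.2×38×16×450, 2.4×22×16×450) = 328.32 kN/bolt; interior L_c = 78 − 24 = 54, R_n = 380.16 kN/bolt. φR_n = 0.75 × (1×328.32 + 4×380.16) = 1386.7 kN.
Tension yield (gross): A_g = 184×16 = 2944 mm². φR_n = 0.90 × 345 × 2944 = 914.1 kN.
Block shear: shear path 1×[50+4×78] = 1×362 mm, A_gv = 5792, A_nv = 1×(362 − 4.5×26)×16 = 3920 mm²; tension to near edge: (42 − 0.5×26)×16 = 464 mm². R_n = min(0.6×450×3920, 0.6×345×5792) + 1.0×450×464 = min(1058.4, 1198.9) + 208.8 = 1267.2 kN. φR_n = 0.75 × 1267.2 = 950.4 kN.
Governing: min(825.4, 1386.7, 914.1, 950.4) = 825.4 kN → bolt shear.

825.4 kN (bolt shear governs)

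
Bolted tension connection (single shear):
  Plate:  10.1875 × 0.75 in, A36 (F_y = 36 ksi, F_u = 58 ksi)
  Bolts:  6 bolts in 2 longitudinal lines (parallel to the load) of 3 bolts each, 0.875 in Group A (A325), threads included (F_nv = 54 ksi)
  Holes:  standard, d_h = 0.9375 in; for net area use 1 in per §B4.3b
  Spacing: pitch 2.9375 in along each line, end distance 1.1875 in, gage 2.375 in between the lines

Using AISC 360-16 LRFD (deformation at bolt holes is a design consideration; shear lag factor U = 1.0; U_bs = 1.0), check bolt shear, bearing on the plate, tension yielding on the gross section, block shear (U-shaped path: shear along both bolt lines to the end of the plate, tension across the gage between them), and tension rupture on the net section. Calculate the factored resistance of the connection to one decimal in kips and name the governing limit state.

146.1 kips (bolt shear governs)

Bolt shear: A_b = π(0.875)²/4 = 0.60132 in². φR_n = 0.75 × 54 × 0.60132 × 6 × 1 = 146.1 kips.
Bearing (0.75 in plate, F_u = 58 ksi): end bolts L_c = 1.1875 − 0.9375/2 = 0.71875, R_n = min(1.2×0.71875×0.75×58, 2.4×0.875×0.75×58) = 37.519 kips/bolt; interior L_c = 2.9375 − 0.9375 = 2, R_n = 91.35 kips/bolt. φR_n = 0.75 × (2×37.519 + 4×91.35) = 330.3 kips.
Tension yield (gross): A_g = 10.1875×0.75 = 7.6406 in². φR_n = 0.90 × 36 × 7.6406 = 247.6 kips.
Block shear: shear path 2×[1.1875+2×2.9375] = 2×7.0625 in, A_gv = 10.594, A_nv = 2×(7.0625 − 2.5×1)×0.75 = 6.8438 in²; tension across gage: (2.375 − 1×1)×0.75 = 1.0313 in². R_n = min(0.6×58×6.8438, 0.6×36×10.594) + 1.0×58×1.0313 = min(238.16, 228.83) + 59.815 = 288.65 kips. φR_n = 0.75 × 288.65 = 216.5 kips.
Tension rupture (net): A_n = (10.1875 − 2×1)×0.75 = 6.1406 in² (U = 1.0, A_e = A_n). φR_n = 0.75 × 58 × 6.1406 = 267.1 kips.
Governing: min(146.1, 330.3, 247.6, 216.5, 267.1) = 146.1 kips → bolt shear.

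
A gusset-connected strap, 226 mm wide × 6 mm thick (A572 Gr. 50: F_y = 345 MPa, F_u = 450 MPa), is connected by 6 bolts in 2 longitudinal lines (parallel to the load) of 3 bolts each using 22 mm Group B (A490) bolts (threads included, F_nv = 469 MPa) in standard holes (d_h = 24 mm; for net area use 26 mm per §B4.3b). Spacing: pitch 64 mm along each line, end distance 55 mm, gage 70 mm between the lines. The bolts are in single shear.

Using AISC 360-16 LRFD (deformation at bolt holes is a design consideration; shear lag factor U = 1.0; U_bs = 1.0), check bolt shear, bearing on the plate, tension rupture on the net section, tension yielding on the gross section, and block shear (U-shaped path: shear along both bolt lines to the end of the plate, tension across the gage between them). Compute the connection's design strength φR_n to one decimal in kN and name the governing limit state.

Bolt shear: A_b = π(22)²/4 = 380.13 mm². φR_n = 0.75 × 469 × 380.13 × 6 × 1 = 802.3 kN.
Bearing (6 mm plate, F_u = 450 MPa): end bolts L_c = 55 − 24/2 = 43, R_n = min(1.2×43×6×450, 2.4×22×6×450) = 139.32 kN/bolt; interior L_c = 64 − 24 = 40, R_n = 129.6 kN/bolt. φR_n = 0.75 × (2×139.32 + 4×129.6) = 597.8 kN.
Tension rupture (net): A_n = (226 − 2×26)×6 = 1044 mm² (U = 1.0, A_e = A_n). φR_n = 0.75 × 450 × 1044 = 352.4 kN.
Tension yield (gross): A_g = 226×6 = 1356 mm². φR_n = 0.90 × 345 × 1356 = 421.0 kN.
Block shear: shear path 2×[55+2×64] = 2×183 mm, A_gv = 2196, A_nv = 2×(183 − 2.5×26)×6 = 1416 mm²; tension across gage: (70 − 1×26)×6 = 264 mm². R_n = min(0.6×450×1416, 0.6×345×2196) + 1.0×450×264 = min(382.32, 454.57) + 118.8 = 501.12 kN. φR_n = 0.75 × 501.12 = 375.8 kN.
Governing: min(802.3, 597.8, 352.4, 421.0, 375.8) = 352.4 kN → net-section rupture.

352.4 kN (net-section rupture governs)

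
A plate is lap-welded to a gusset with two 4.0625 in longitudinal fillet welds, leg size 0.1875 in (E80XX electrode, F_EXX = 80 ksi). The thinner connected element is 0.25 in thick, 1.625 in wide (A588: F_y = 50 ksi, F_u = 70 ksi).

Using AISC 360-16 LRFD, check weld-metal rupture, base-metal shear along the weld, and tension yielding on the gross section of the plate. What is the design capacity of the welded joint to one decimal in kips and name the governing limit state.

Weld metal: throat = 0.707×0.1875 = 0.13256 in, L = 2×4.0625 = 8.125 in. φR_n = 0.75 × 0.6 × 80 × 0.13256 × 8.125 = 38.8 kips.
Base metal shear (0.25 in plate): yield φR_n = 1.0×0.6×50×0.25×8.125 = 60.9 kips; rupture φR_n = 0.75×0.6×70×0.25×8.125 = 64.0 kips; take 60.9 kips (yield).
Tension yield (gross): A_g = 1.625×0.25 = 0.40625 in². φR_n = 0.90 × 50 × 0.40625 = 18.3 kips.
Governing: min(38.8, 60.9, 18.3) = 18.3 kips → gross-section yield.

18.3 kips (gross-section yield governs)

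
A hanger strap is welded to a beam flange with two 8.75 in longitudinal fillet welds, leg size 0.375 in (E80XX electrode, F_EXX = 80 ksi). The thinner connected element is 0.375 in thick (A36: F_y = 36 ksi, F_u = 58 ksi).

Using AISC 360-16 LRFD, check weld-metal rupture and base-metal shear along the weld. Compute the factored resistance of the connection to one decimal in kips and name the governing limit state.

Weld metal: throat = 0.707×0.375 = 0.26513 in, L = 2×8.75 = 17.5 in. φR_n = 0.75 × 0.6 × 80 × 0.26513 × 17.5 = 167.0 kips.
Base metal shear (0.375 in plate): yield φR_n = 1.0×0.6×36×0.375×17.5 = 141.8 kips; rupture φR_n = 0.75×0.6×58×0.375×17.5 = 171.3 kips; take 141.8 kips (yield).
Governing: min(167.0, 141.8) = 141.8 kips → base-metal shear.

141.8 kips (base-metal shear governs)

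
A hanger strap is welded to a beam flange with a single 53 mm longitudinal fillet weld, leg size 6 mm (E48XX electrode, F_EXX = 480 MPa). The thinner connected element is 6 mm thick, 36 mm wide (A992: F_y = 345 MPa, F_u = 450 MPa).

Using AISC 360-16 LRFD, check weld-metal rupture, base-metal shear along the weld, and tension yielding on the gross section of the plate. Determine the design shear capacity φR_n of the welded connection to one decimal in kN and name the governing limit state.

48.6 kN (weld metal governs)

Weld metal: throat = 0.707×6 = 4.242 mm, L = 53 mm. φR_n = 0.75 × 0.6 × 480 × 4.242 × 53 = 48.6 kN.
Base metal shear (6 mm plate): yield φR_n = 1.0×0.6×345×6×53 = 65.8 kN; rupture φR_n = 0.75×0.6×450×6×53 = 64.4 kN; take 64.4 kN (rupture).
Tension yield (gross): A_g = 36×6 = 216 mm². φR_n = 0.90 × 345 × 216 = 67.1 kN.
Governing: min(48.6, 64.4, 67.1) = 48.6 kN → weld metal.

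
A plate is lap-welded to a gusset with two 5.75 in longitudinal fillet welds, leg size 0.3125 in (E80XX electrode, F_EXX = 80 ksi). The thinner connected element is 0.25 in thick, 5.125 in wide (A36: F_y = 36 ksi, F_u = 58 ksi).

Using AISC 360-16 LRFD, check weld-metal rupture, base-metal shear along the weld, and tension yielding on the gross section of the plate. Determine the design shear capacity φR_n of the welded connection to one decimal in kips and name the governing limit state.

41.5 kips (gross-section yield governs)

Weld metal: throat = 0.707×0.3125 = 0.22094 in, L = 2×5.75 = 11.5 in. φR_n = 0.75 × 0.6 × 80 × 0.22094 × 11.5 = 91.5 kips.
Base metal shear (0.25 in plate): yield φR_n = 1.0×0.6×36×0.25×11.5 = 62.1 kips; rupture φR_n = 0.75×0.6×58×0.25×11.5 = 75.0 kips; take 62.1 kips (yield).
Tension yield (gross): A_g = 5.125×0.25 = 1.2813 in². φR_n = 0.90 × 36 × 1.2813 = 41.5 kips.
Governing: min(91.5, 62.1, 41.5) = 41.5 kips → gross-section yield.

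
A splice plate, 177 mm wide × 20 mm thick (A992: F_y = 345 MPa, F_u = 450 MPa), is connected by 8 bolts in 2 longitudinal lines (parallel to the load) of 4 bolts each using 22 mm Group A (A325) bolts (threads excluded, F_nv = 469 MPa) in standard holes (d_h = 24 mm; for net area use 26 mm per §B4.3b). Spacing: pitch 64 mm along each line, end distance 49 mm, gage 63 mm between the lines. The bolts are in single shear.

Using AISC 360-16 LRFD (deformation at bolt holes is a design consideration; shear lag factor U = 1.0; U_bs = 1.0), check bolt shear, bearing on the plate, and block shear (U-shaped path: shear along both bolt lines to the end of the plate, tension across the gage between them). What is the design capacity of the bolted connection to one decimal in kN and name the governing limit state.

1069.7 kN (bolt shear governs)

Bolt shear: A_b = π(22)²/4 = 380.13 mm². φR_n = 0.75 × 469 × 380.13 × 8 × 1 = 1069.7 kN.
Bearing (20 mm plate, F_u = 450 MPa): end bolts L_c = 49 − 24/2 = 37, R_n = min(1.2×37×20×450, 2.4×22×20×450) = 399.6 kN/bolt; interior L_c = 64 − 24 = 40, R_n = 432 kN/bolt. φR_n = 0.75 × (2×399.6 + 6×432) = 2543.4 kN.
Block shear: shear path 2×[49+3×64] = 2×241 mm, A_gv = 9640, A_nv = 2×(241 − 3.5×26)×20 = 6000 mm²; tension across gage: (63 − 1×26)×20 = 740 mm². R_n = min(0.6×450×6000, 0.6×345×9640) + 1.0×450×740 = min(1620, 1995.5) + 333 = 1953 kN. φR_n = 0.75 × 1953 = 1464.8 kN.
Governing: min(1069.7, 2543.4, 1464.8) = 1069.7 kN → bolt shear.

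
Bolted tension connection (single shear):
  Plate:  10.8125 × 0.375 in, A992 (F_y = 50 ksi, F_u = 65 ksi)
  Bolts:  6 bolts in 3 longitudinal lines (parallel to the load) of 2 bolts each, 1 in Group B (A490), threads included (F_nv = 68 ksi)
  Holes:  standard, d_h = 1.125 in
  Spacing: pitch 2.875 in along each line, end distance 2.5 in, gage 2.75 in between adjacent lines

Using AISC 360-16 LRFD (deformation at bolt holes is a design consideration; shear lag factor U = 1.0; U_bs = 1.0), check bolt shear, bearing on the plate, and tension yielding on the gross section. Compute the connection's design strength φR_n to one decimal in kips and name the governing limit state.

182.5 kips (gross-section yield governs)

Bolt shear: A_b = π(1)²/4 = 0.7854 in². φR_n = 0.75 × 68 × 0.7854 × 6 × 1 = 240.3 kips.
Bearing (0.375 in plate, F_u = 65 ksi): end bolts L_c = 2.5 − 1.125/2 = 1.9375, R_n = min(1.2×1.9375×0.375×65, 2.4×1×0.375×65) = 56.672 kips/bolt; interior L_c = 2.875 − 1.125 = 1.75, R_n = 51.188 kips/bolt. φR_n = 0.75 × (3×56.672 + 3×51.188) = 242.7 kips.
Tension yield (gross): A_g = 10.8125×0.375 = 4.0547 in². φR_n = 0.90 × 50 × 4.0547 = 182.5 kips.
Governing: min(240.3, 242.7, 182.5) = 182.5 kips → gross-section yield.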